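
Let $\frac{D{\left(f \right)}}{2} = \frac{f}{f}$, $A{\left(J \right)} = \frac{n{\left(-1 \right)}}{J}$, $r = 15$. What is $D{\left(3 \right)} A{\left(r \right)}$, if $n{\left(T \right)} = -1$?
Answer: $- \frac{2}{15} \approx -0.13333$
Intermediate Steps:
$A{\left(J \right)} = - \frac{1}{J}$
$D{\left(f \right)} = 2$ ($D{\left(f \right)} = 2 \frac{f}{f} = 2 \cdot 1 = 2$)
$D{\left(3 \right)} A{\left(r \right)} = 2 \left(- \frac{1}{15}\right) = - \frac{2}{15}$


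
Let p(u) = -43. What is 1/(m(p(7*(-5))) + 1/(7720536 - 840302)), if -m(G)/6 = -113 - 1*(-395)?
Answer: -6880234/11641355927 ≈ -0.00059102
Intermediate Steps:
m(G) = -1692 (m(G) = -6*(-113 - 1*(-395)) = -6*(-113 + 395) = -6*282 = -1692)
1/(m(p(7*(-5))) + 1/(7720536 - 840302)) = 1/(-1692 + 1/(7720536 - 840302)) = 1/(-1692 + 1/6880234) = 1/(-11641355927/6880234) = -6880234/11641355927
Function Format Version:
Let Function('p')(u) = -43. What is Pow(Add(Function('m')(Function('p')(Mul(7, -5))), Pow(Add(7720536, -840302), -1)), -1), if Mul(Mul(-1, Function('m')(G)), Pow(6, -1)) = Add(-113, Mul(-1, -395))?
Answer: Rational(-6880234, 11641355927) ≈ -0.00059102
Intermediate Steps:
Function('m')(G) = -1692 (Function('m')(G) = Mul(-6, Add(-113, Mul(-1, -395))) = Mul(-6, Add(-113, 395)) = Mul(-6, 282) = -1692)
Pow(Add(Function('m')(Function('p')(Mul(7, -5))), Pow(Add(7720536, -840302), -1)), -1) = Pow(Add(-1692, Pow(Add(7720536, -840302), -1)), -1) = Pow(Add(-1692, Pow(6880234, -1)), -1) = Pow(Add(-1692, Rational(1, 6880234)), -1) = Pow(Rational(-11641355927, 6880234), -1) = Rational(-6880234, 11641355927)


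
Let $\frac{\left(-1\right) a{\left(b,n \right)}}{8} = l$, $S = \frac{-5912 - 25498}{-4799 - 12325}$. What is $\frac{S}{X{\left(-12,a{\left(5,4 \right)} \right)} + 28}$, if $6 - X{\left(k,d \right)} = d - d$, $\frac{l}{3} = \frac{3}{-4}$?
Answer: $\frac{5235}{97036} \approx 0.053949$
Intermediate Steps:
$l = - \frac{9}{4}$ ($l = 3 \frac{3}{-4} = 3 \cdot 3 \left(- \frac{1}{4}\right) = 3 \left(- \frac{3}{4}\right) = - \frac{9}{4} \approx -2.25$)
$S = \frac{5235}{2854}$ ($S = - \frac{31410}{-17124} = \left(-31410\right) \left(- \frac{1}{17124}\right) = \frac{5235}{2854} \approx 1.8343$)
$a{\left(b,n \right)} = 18$ ($a{\left(b,n \right)} = \left(-8\right) \left(- \frac{9}{4}\right) = 18$)
$X{\left(k,d \right)} = 6$ ($X{\left(k,d \right)} = 6 - \left(d - d\right) = 6 - 0 = 6 + 0 = 6$)
$\frac{S}{X{\left(-12,a{\left(5,4 \right)} \right)} + 28} = \frac{1}{6 + 28} \cdot \frac{5235}{2854} = \frac{1}{34} \cdot \frac{5235}{2854} = \frac{5235}{97036}$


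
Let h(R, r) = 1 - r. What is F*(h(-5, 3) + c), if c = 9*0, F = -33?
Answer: 66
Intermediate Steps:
c = 0
F*(h(-5, 3) + c) = -33*((1 - 1*3) + 0) = -33*((1 - 3) + 0) = -33*(-2 + 0) = -33*(-2) = 66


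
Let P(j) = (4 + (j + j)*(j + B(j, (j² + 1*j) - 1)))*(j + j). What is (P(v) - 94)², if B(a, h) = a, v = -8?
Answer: 18096516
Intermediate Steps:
P(j) = 2*j*(4 + 4*j²) (P(j) = (4 + (j + j)*(j + j))*(j + j) = (4 + (2*j)*(2*j))*(2*j) = (4 + 4*j²)*(2*j) = 2*j*(4 + 4*j²))
(P(v) - 94)² = (8*(-8)*(1 + (-8)²) - 94)² = (8*(-8)*(1 + 64) - 94)² = (8*(-8)*65 - 94)² = (-4160 - 94)² = (-4254)² = 18096516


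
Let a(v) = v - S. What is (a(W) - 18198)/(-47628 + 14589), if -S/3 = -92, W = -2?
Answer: 18476/33039 ≈ 0.55922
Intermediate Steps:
S = 276 (S = -3*(-92) = 276)
a(v) = -276 + v (a(v) = v - 1*276 = v - 276 = -276 + v)
(a(W) - 18198)/(-47628 + 14589) = ((-276 - 2) - 18198)/(-47628 + 14589) = (-278 - 18198)/(-33039) = -18476*(-1/33039) = 18476/33039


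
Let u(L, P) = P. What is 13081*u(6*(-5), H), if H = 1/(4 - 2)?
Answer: 13081/2 ≈ 6540.5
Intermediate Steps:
H = 1/2 ≈ 0.50000
13081*u(6*(-5), H) = 13081*(1/2) = 13081/2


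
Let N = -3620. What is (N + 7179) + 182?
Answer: 3741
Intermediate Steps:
(N + 7179) + 182 = (-3620 + 7179) + 182 = 3559 + 182 = 3741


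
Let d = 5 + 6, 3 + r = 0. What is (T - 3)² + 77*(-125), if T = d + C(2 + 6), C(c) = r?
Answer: -9600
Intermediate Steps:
r = -3 (r = -3 + 0 = -3)
C(c) = -3
d = 11
T = 8 (T = 11 - 3 = 8)
(T - 3)² + 77*(-125) = (8 - 3)² + 77*(-125) = 5² - 9625 = 25 - 9625 = -9600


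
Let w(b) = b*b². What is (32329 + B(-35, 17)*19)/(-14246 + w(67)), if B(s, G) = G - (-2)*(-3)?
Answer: 2958/26047 ≈ 0.11356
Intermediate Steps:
B(s, G) = -6 + G (B(s, G) = G - 1*6 = G - 6 = -6 + G)
w(b) = b³
(32329 + B(-35, 17)*19)/(-14246 + w(67)) = (32329 + (-6 + 17)*19)/(-14246 + 67³) = (32329 + 11*19)/(-14246 + 300763) = (32329 + 209)/286517 = 32538*(1/286517) = 2958/26047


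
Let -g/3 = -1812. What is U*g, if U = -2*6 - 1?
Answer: -70668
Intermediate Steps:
g = 5436 (g = -3*(-1812) = 5436)
U = -13 (U = -12 - 1 = -13)
U*g = -13*5436 = -70668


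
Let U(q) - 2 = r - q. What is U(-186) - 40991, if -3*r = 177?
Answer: -40862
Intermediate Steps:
r = -59 (r = -1/3*177 = -59)
U(q) = -57 - q (U(q) = 2 + (-59 - q) = -57 - q)
U(-186) - 40991 = (-57 - 1*(-186)) - 40991 = (-57 + 186) - 40991 = 129 - 40991 = -40862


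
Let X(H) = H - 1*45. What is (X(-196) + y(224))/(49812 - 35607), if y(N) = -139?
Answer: -76/2841 ≈ -0.026751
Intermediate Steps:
X(H) = -45 + H (X(H) = H - 45 = -45 + H)
(X(-196) + y(224))/(49812 - 35607) = ((-45 - 196) - 139)/(49812 - 35607) = (-241 - 139)/14205 = -380*1/14205 = -76/2841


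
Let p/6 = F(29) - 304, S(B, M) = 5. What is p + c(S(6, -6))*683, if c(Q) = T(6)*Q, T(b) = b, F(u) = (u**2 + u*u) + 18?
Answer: 28866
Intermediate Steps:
F(u) = 18 + 2*u**2 (F(u) = (u**2 + u**2) + 18 = 2*u**2 + 18 = 18 + 2*u**2)
c(Q) = 6*Q
p = 8376 (p = 6*((18 + 2*29**2) - 304) = 6*((18 + 2*841) - 304) = 6*((18 + 1682) - 304) = 6*(1700 - 304) = 6*1396 = 8376)
p + c(S(6, -6))*683 = 8376 + (6*5)*683 = 8376 + 30*683 = 8376 + 20490 = 28866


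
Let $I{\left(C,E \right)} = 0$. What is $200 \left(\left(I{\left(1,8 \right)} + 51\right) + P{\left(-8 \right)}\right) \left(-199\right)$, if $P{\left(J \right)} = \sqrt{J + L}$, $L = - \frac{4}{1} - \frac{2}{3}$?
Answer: $-2029800 - \frac{39800 i \sqrt{114}}{3} \approx -2.0298 \cdot 10^{6} - 1.4165 \cdot 10^{5} i$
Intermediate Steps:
$L = - \frac{14}{3}$ ($L = \left(-4\right) 1 - \frac{2}{3} = -4 - \frac{2}{3} = - \frac{14}{3} \approx -4.6667$)
$P{\left(J \right)} = \sqrt{- \frac{14}{3} + J}$ ($P{\left(J \right)} = \sqrt{J - \frac{14}{3}} = \sqrt{- \frac{14}{3} + J}$)
$200 \left(\left(I{\left(1,8 \right)} + 51\right) + P{\left(-8 \right)}\right) \left(-199\right) = 200 \left(\left(0 + 51\right) + \frac{\sqrt{-42 + 9 \left(-8\right)}}{3}\right) \left(-199\right) = 200 \left(51 + \frac{\sqrt{-42 - 72}}{3}\right) \left(-199\right) = 200 \left(51 + \frac{\sqrt{-114}}{3}\right) \left(-199\right) = 200 \left(51 + \frac{i \sqrt{114}}{3}\right) \left(-199\right) = \left(10200 + \frac{200 i \sqrt{114}}{3}\right) \left(-199\right) = -2029800 - \frac{39800 i \sqrt{114}}{3}$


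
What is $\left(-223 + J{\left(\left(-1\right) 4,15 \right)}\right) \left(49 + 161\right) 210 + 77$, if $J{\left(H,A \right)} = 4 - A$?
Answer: $-10319323$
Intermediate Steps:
$\left(-223 + J{\left(\left(-1\right) 4,15 \right)}\right) \left(49 + 161\right) 210 + 77 = \left(-223 + \left(4 - 15\right)\right) \left(49 + 161\right) 210 + 77 = \left(-223 + \left(4 - 15\right)\right) 210 \cdot 210 + 77 = \left(-223 - 11\right) 210 \cdot 210 + 77 = \left(-234\right) 210 \cdot 210 + 77 = \left(-49140\right) 210 + 77 = -10319400 + 77 = -10319323$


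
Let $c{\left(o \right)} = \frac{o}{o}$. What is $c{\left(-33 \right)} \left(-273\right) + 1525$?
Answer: $1252$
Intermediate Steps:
$c{\left(o \right)} = 1$
$c{\left(-33 \right)} \left(-273\right) + 1525 = 1 \left(-273\right) + 1525 = -273 + 1525 = 1252$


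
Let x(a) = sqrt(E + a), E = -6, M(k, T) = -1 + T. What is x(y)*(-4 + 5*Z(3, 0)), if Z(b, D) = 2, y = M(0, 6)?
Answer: 6*I ≈ 6.0*I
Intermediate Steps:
y = 5 (y = -1 + 6 = 5)
x(a) = sqrt(-6 + a)
x(y)*(-4 + 5*Z(3, 0)) = sqrt(-6 + 5)*(-4 + 5*2) = sqrt(-1)*(-4 + 10) = I*6 = 6*I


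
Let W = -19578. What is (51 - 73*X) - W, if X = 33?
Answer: 17220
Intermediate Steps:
(51 - 73*X) - W = (51 - 73*33) - 1*(-19578) = (51 - 2409) + 19578 = -2358 + 19578 = 17220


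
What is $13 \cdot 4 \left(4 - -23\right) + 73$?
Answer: $1477$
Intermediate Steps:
$13 \cdot 4 \left(4 - -23\right) + 73 = 52 \left(4 + 23\right) + 73 = 52 \cdot 27 + 73 = 1404 + 73 = 1477$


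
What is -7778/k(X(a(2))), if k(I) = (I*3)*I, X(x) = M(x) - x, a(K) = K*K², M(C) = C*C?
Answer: -3889/4704 ≈ -0.82674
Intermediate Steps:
M(C) = C²
a(K) = K³
X(x) = x² - x
k(I) = 3*I² (k(I) = (3*I)*I = 3*I²)
-7778/k(X(a(2))) = -7778*1/(192*(-1 + 2³)²) = -7778*1/(192*(-1 + 8)²) = -7778/(3*(8*7)²) = -7778/(3*56²) = -7778/(3*3136) = -7778/9408 = -7778*1/9408 = -3889/4704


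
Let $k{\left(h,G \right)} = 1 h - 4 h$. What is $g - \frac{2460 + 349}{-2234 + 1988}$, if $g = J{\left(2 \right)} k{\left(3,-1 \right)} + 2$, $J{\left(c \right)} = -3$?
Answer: $\frac{9943}{246} \approx 40.419$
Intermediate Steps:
$k{\left(h,G \right)} = - 3 h$ ($k{\left(h,G \right)} = h - 4 h = - 3 h$)
$g = 29$ ($g = - 3 \left(\left(-3\right) 3\right) + 2 = \left(-3\right) \left(-9\right) + 2 = 27 + 2 = 29$)
$g - \frac{2460 + 349}{-2234 + 1988} = 29 - \frac{2460 + 349}{-2234 + 1988} = 29 - \frac{2809}{-246} = 29 - 2809 \left(- \frac{1}{246}\right) = 29 - - \frac{2809}{246} = 29 + \frac{2809}{246} = \frac{9943}{246}$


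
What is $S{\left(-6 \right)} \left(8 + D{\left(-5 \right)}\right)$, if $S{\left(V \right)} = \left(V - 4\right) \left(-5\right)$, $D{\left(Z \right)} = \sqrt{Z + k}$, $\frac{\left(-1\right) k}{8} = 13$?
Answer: $400 + 50 i \sqrt{109} \approx 400.0 + 522.02 i$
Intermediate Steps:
$k = -104$ ($k = \left(-8\right) 13 = -104$)
$D{\left(Z \right)} = \sqrt{-104 + Z}$ ($D{\left(Z \right)} = \sqrt{Z - 104} = \sqrt{-104 + Z}$)
$S{\left(V \right)} = 20 - 5 V$ ($S{\left(V \right)} = \left(-4 + V\right) \left(-5\right) = 20 - 5 V$)
$S{\left(-6 \right)} \left(8 + D{\left(-5 \right)}\right) = \left(20 - -30\right) \left(8 + \sqrt{-104 - 5}\right) = \left(20 + 30\right) \left(8 + \sqrt{-109}\right) = 50 \left(8 + i \sqrt{109}\right) = 400 + 50 i \sqrt{109}$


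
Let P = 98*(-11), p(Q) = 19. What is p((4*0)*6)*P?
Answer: -20482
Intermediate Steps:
P = -1078
p((4*0)*6)*P = 19*(-1078) = -20482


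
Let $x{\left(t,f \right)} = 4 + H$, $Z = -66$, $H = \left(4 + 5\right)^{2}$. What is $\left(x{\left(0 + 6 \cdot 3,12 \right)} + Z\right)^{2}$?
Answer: $361$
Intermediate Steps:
$H = 81$ ($H = 9^{2} = 81$)
$x{\left(t,f \right)} = 85$ ($x{\left(t,f \right)} = 4 + 81 = 85$)
$\left(x{\left(0 + 6 \cdot 3,12 \right)} + Z\right)^{2} = \left(85 - 66\right)^{2} = 19^{2} = 361$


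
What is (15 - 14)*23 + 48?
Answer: 71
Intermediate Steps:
(15 - 14)*23 + 48 = 1*23 + 48 = 23 + 48 = 71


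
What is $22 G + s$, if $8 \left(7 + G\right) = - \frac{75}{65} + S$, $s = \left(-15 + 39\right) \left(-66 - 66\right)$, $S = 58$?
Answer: $- \frac{164615}{52} \approx -3165.7$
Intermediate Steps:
$s = -3168$ ($s = 24 \left(-132\right) = -3168$)
$G = \frac{11}{104}$ ($G = -7 + \frac{- \frac{75}{65} + 58}{8} = -7 + \frac{\left(-75\right) \frac{1}{65} + 58}{8} = -7 + \frac{- \frac{15}{13} + 58}{8} = -7 + \frac{1}{8} \cdot \frac{739}{13} = -7 + \frac{739}{104} = \frac{11}{104} \approx 0.10577$)
$22 G + s = 22 \cdot \frac{11}{104} - 3168 = \frac{121}{52} - 3168 = - \frac{164615}{52}$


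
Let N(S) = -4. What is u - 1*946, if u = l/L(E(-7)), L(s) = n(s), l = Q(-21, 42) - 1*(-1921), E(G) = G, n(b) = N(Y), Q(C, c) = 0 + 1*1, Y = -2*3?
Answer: -2853/2 ≈ -1426.5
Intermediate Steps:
Y = -6
Q(C, c) = 1 (Q(C, c) = 0 + 1 = 1)
n(b) = -4
l = 1922 (l = 1 - 1*(-1921) = 1 + 1921 = 1922)
L(s) = -4
u = -961/2 (u = 1922/(-4) = 1922*(-¼) = -961/2 ≈ -480.50)
u - 1*946 = -961/2 - 1*946 = -961/2 - 946 = -2853/2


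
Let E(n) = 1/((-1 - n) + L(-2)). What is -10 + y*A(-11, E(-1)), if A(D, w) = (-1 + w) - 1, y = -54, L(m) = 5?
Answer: 436/5 ≈ 87.200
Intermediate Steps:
E(n) = 1/(4 - n) (E(n) = 1/((-1 - n) + 5) = 1/(4 - n))
A(D, w) = -2 + w
-10 + y*A(-11, E(-1)) = -10 - 54*(-2 - 1/(-4 - 1)) = -10 - 54*(-2 - 1/(-5)) = -10 - 54*(-2 - 1*(-⅕)) = -10 - 54*(-2 + ⅕) = -10 - 54*(-9/5) = -10 + 486/5 = 436/5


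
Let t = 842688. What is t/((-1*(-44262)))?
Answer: 46816/2459 ≈ 19.039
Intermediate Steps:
t/((-1*(-44262))) = 842688/((-1*(-44262))) = 842688/44262 = 842688*(1/44262) = 46816/2459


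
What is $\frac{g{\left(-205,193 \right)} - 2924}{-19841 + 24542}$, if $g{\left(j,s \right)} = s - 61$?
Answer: $- \frac{2792}{4701} \approx -0.59392$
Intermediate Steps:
$g{\left(j,s \right)} = -61 + s$ ($g{\left(j,s \right)} = s - 61 = -61 + s$)
$\frac{g{\left(-205,193 \right)} - 2924}{-19841 + 24542} = \frac{\left(-61 + 193\right) - 2924}{-19841 + 24542} = \frac{132 - 2924}{4701} = \left(-2792\right) \frac{1}{4701} = - \frac{2792}{4701}$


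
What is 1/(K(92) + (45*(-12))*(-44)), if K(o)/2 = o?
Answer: 1/23944 ≈ 4.1764e-5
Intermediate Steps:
K(o) = 2*o
1/(K(92) + (45*(-12))*(-44)) = 1/(2*92 + (45*(-12))*(-44)) = 1/(184 - 540*(-44)) = 1/(184 + 23760) = 1/23944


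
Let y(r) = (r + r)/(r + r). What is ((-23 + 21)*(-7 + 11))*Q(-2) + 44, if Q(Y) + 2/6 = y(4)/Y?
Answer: 152/3 ≈ 50.667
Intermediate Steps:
y(r) = 1 (y(r) = (2*r)/((2*r)) = (2*r)*(1/(2*r)) = 1)
Q(Y) = -⅓ + 1/Y
((-23 + 21)*(-7 + 11))*Q(-2) + 44 = ((-23 + 21)*(-7 + 11))*((⅓)*(3 - 1*(-2))/(-2)) + 44 = (-2*4)*((⅓)*(-½)*(3 + 2)) + 44 = -8*(-1)*5/(3*2) + 44 = -8*(-⅚) + 44 = 20/3 + 44 = 152/3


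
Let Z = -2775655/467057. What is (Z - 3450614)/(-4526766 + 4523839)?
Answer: 1611636198653/1367075839 ≈ 1178.9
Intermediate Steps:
Z = -2775655/467057 (Z = -2775655*1/467057 = -2775655/467057 ≈ -5.9429)
(Z - 3450614)/(-4526766 + 4523839) = (-2775655/467057 - 3450614)/(-4526766 + 4523839) = -1611636198653/467057/(-2927) = -1611636198653/467057*(-1/2927) = 1611636198653/1367075839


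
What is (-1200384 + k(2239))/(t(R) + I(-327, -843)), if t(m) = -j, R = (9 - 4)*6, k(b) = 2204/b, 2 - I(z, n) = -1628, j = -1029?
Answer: -2687657572/5953501 ≈ -451.44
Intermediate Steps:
I(z, n) = 1630 (I(z, n) = 2 - 1*(-1628) = 2 + 1628 = 1630)
R = 30 (R = 5*6 = 30)
t(m) = 1029 (t(m) = -1*(-1029) = 1029)
(-1200384 + k(2239))/(t(R) + I(-327, -843)) = (-1200384 + 2204/2239)/(1029 + 1630) = (-1200384 + 2204*(1/2239))/2659 = (-1200384 + 2204/2239)*(1/2659) = -2687657572/2239*1/2659 = -2687657572/5953501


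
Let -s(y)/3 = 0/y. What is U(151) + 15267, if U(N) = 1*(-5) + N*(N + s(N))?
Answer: 38063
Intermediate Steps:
s(y) = 0 (s(y) = -0/y = -3*0 = 0)
U(N) = -5 + N² (U(N) = 1*(-5) + N*(N + 0) = -5 + N*N = -5 + N²)
U(151) + 15267 = (-5 + 151²) + 15267 = (-5 + 22801) + 15267 = 22796 + 15267 = 38063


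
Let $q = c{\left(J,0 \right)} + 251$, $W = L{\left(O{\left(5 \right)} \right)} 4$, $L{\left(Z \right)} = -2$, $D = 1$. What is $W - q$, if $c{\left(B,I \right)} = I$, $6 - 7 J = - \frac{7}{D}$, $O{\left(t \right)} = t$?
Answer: $-259$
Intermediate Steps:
$J = \frac{13}{7}$ ($J = \frac{6}{7} - \frac{\left(-7\right) 1^{-1}}{7} = \frac{6}{7} - \frac{\left(-7\right) 1}{7} = \frac{6}{7} - -1 = \frac{6}{7} + 1 = \frac{13}{7} \approx 1.8571$)
$W = -8$ ($W = \left(-2\right) 4 = -8$)
$q = 251$ ($q = 0 + 251 = 251$)
$W - q = -8 - 251 = -259$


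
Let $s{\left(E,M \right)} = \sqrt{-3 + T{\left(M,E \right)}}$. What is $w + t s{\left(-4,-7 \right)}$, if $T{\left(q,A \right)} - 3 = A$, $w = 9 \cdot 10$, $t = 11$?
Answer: $90 + 22 i \approx 90.0 + 22.0 i$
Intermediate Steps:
$w = 90$
$T{\left(q,A \right)} = 3 + A$
$s{\left(E,M \right)} = \sqrt{E}$ ($s{\left(E,M \right)} = \sqrt{-3 + \left(3 + E\right)} = \sqrt{E}$)
$w + t s{\left(-4,-7 \right)} = 90 + 11 \sqrt{-4} = 90 + 11 \cdot 2 i = 90 + 22 i$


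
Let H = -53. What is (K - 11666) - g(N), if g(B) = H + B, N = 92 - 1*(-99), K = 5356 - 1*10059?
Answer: -16507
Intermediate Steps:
K = -4703 (K = 5356 - 10059 = -4703)
N = 191 (N = 92 + 99 = 191)
g(B) = -53 + B
(K - 11666) - g(N) = (-4703 - 11666) - (-53 + 191) = -16369 - 1*138 = -16369 - 138 = -16507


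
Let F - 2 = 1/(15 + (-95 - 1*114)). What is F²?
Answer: 149769/37636 ≈ 3.9794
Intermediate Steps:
F = 387/194 (F = 2 + 1/(15 + (-95 - 1*114)) = 2 + 1/(15 + (-95 - 114)) = 2 + 1/(15 - 209) = 2 + 1/(-194) = 2 - 1/194 = 387/194 ≈ 1.9948)
F² = (387/194)² = 149769/37636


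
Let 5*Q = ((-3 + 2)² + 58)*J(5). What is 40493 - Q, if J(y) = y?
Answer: 40434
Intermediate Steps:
Q = 59 (Q = (((-3 + 2)² + 58)*5)/5 = (((-1)² + 58)*5)/5 = ((1 + 58)*5)/5 = (59*5)/5 = (⅕)*295 = 59)
40493 - Q = 40493 - 1*59 = 40493 - 59 = 40434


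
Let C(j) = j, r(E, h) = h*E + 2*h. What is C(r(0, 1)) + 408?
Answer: 410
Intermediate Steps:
r(E, h) = 2*h + E*h (r(E, h) = E*h + 2*h = 2*h + E*h)
C(r(0, 1)) + 408 = 1*(2 + 0) + 408 = 1*2 + 408 = 2 + 408 = 410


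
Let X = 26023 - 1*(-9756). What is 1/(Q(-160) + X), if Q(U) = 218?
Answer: 1/35997 ≈ 2.7780e-5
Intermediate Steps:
X = 35779 (X = 26023 + 9756 = 35779)
1/(Q(-160) + X) = 1/(218 + 35779) = 1/35997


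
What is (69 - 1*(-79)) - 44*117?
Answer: -5000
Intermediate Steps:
(69 - 1*(-79)) - 44*117 = (69 + 79) - 5148 = 148 - 5148 = -5000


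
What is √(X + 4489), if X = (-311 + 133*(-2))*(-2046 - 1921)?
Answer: 2*√573362 ≈ 1514.4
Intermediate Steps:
X = 2288959 (X = (-311 - 266)*(-3967) = -577*(-3967) = 2288959)
√(X + 4489) = √(2288959 + 4489) = √2293448 = 2*√573362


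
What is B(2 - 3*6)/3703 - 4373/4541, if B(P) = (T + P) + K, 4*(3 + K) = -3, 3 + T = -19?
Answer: -65531223/67261292 ≈ -0.97428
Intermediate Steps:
T = -22 (T = -3 - 19 = -22)
K = -15/4 (K = -3 + (1/4)*(-3) = -3 - 3/4 = -15/4 ≈ -3.7500)
B(P) = -103/4 + P (B(P) = (-22 + P) - 15/4 = -103/4 + P)
B(2 - 3*6)/3703 - 4373/4541 = (-103/4 + (2 - 3*6))/3703 - 4373/4541 = (-103/4 + (2 - 18))*(1/3703) - 4373*1/4541 = (-103/4 - 16)*(1/3703) - 4373/4541 = -167/4*1/3703 - 4373/4541 = -167/14812 - 4373/4541 = -65531223/67261292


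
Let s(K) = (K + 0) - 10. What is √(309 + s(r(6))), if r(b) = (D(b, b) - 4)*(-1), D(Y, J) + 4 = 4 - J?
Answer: √309 ≈ 17.578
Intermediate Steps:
D(Y, J) = -J (D(Y, J) = -4 + (4 - J) = -J)
r(b) = 4 + b (r(b) = (-b - 4)*(-1) = (-4 - b)*(-1) = 4 + b)
s(K) = -10 + K (s(K) = K - 10 = -10 + K)
√(309 + s(r(6))) = √(309 + (-10 + (4 + 6))) = √(309 + (-10 + 10)) = √(309 + 0) = √309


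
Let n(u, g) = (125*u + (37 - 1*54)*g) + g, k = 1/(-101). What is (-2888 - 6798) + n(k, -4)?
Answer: -971947/101 ≈ -9623.2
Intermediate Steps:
k = -1/101 ≈ -0.0099010
n(u, g) = -16*g + 125*u (n(u, g) = (125*u + (37 - 54)*g) + g = (125*u - 17*g) + g = (-17*g + 125*u) + g = -16*g + 125*u)
(-2888 - 6798) + n(k, -4) = (-2888 - 6798) + (-16*(-4) + 125*(-1/101)) = -9686 + (64 - 125/101) = -9686 + 6339/101 = -971947/101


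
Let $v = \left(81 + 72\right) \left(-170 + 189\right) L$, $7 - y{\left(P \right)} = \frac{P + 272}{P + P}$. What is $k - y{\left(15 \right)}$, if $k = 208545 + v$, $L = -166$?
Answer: $- \frac{8220433}{30} \approx -2.7401 \cdot 10^{5}$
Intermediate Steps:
$y{\left(P \right)} = 7 - \frac{272 + P}{2 P}$ ($y{\left(P \right)} = 7 - \frac{P + 272}{P + P} = 7 - \frac{272 + P}{2 P}$)
$v = -482562$ ($v = \left(81 + 72\right) \left(-170 + 189\right) \left(-166\right) = 153 \cdot 19 \left(-166\right) = 2907 \left(-166\right) = -482562$)
$k = -274017$ ($k = 208545 - 482562 = -274017$)
$k - y{\left(15 \right)} = -274017 - \left(\frac{13}{2} - \frac{136}{15}\right) = -274017 - - \frac{77}{30} = -274017 + \frac{77}{30} = - \frac{8220433}{30}$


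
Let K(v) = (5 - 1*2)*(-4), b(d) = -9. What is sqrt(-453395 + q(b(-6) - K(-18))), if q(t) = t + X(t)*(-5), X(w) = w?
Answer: I*sqrt(453407) ≈ 673.36*I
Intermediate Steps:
K(v) = -12 (K(v) = (5 - 2)*(-4) = 3*(-4) = -12)
q(t) = -4*t (q(t) = t + t*(-5) = t - 5*t = -4*t)
sqrt(-453395 + q(b(-6) - K(-18))) = sqrt(-453395 - 4*(-9 - 1*(-12))) = sqrt(-453395 - 4*(-9 + 12)) = sqrt(-453395 - 4*3) = sqrt(-453395 - 12) = sqrt(-453407) = I*sqrt(453407)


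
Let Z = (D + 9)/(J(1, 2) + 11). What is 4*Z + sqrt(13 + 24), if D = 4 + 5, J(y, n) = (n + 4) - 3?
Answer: 36/7 + sqrt(37) ≈ 11.226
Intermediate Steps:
J(y, n) = 1 + n (J(y, n) = (4 + n) - 3 = 1 + n)
D = 9
Z = 9/7 (Z = (9 + 9)/((1 + 2) + 11) = 18/(3 + 11) = 18/14 = 18*(1/14) = 9/7 ≈ 1.2857)
4*Z + sqrt(13 + 24) = 4*(9/7) + sqrt(13 + 24) = 36/7 + sqrt(37)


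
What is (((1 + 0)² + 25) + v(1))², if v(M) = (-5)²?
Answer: 2601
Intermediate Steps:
v(M) = 25
(((1 + 0)² + 25) + v(1))² = (((1 + 0)² + 25) + 25)² = ((1² + 25) + 25)² = ((1 + 25) + 25)² = (26 + 25)² = 51² = 2601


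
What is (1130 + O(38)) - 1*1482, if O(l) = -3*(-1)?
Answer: -349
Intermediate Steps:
O(l) = 3
(1130 + O(38)) - 1*1482 = (1130 + 3) - 1*1482 = 1133 - 1482 = -349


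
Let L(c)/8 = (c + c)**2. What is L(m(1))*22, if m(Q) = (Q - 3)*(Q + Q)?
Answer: 11264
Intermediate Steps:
m(Q) = 2*Q*(-3 + Q) (m(Q) = (-3 + Q)*(2*Q) = 2*Q*(-3 + Q))
L(c) = 32*c**2 (L(c) = 8*(c + c)**2 = 8*(2*c)**2 = 8*(4*c**2) = 32*c**2)
L(m(1))*22 = (32*(2*1*(-3 + 1))**2)*22 = (32*(2*1*(-2))**2)*22 = (32*(-4)**2)*22 = (32*16)*22 = 512*22 = 11264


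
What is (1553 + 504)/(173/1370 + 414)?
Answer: 2818090/567353 ≈ 4.9671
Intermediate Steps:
(1553 + 504)/(173/1370 + 414) = 2057/(173*(1/1370) + 414) = 2057/(173/1370 + 414) = 2057/(567353/1370) = (1370/567353)*2057 = 2818090/567353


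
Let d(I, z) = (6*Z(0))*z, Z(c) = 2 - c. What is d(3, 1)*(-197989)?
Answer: -2375868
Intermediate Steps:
d(I, z) = 12*z (d(I, z) = (6*(2 - 1*0))*z = (6*(2 + 0))*z = (6*2)*z = 12*z)
d(3, 1)*(-197989) = (12*1)*(-197989) = 12*(-197989) = -2375868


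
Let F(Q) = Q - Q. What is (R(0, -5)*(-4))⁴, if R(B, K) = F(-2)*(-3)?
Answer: 0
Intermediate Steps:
F(Q) = 0
R(B, K) = 0 (R(B, K) = 0*(-3) = 0)
(R(0, -5)*(-4))⁴ = (0*(-4))⁴ = 0⁴ = 0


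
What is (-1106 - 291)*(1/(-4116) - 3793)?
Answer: 21809948633/4116 ≈ 5.2988e+6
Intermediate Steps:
(-1106 - 291)*(1/(-4116) - 3793) = -1397*(-1/4116 - 3793) = -1397*(-15611989/4116) = 21809948633/4116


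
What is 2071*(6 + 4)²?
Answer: 207100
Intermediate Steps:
2071*(6 + 4)² = 2071*10² = 2071*100 = 207100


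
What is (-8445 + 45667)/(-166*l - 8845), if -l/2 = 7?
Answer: -37222/6521 ≈ -5.7080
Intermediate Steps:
l = -14 (l = -2*7 = -14)
(-8445 + 45667)/(-166*l - 8845) = (-8445 + 45667)/(-166*(-14) - 8845) = 37222/(2324 - 8845) = 37222/(-6521) = 37222*(-1/6521) = -37222/6521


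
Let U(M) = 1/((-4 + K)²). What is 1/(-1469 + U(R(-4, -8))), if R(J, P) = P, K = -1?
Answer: -25/36724 ≈ -0.00068075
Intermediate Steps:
U(M) = 1/25 (U(M) = 1/((-4 - 1)²) = 1/((-5)²) = 1/25)
1/(-1469 + U(R(-4, -8))) = 1/(-1469 + 1/25) = 1/(-36724/25) = -25/36724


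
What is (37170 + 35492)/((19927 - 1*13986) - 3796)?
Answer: 72662/2145 ≈ 33.875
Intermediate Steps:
(37170 + 35492)/((19927 - 1*13986) - 3796) = 72662/((19927 - 13986) - 3796) = 72662/(5941 - 3796) = 72662/2145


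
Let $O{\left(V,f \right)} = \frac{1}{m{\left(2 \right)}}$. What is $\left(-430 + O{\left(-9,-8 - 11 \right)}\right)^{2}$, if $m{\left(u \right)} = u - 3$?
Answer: $185761$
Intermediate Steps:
$m{\left(u \right)} = -3 + u$
$O{\left(V,f \right)} = -1$ ($O{\left(V,f \right)} = \frac{1}{-3 + 2} = \frac{1}{-1} = -1$)
$\left(-430 + O{\left(-9,-8 - 11 \right)}\right)^{2} = \left(-430 - 1\right)^{2} = \left(-431\right)^{2} = 185761$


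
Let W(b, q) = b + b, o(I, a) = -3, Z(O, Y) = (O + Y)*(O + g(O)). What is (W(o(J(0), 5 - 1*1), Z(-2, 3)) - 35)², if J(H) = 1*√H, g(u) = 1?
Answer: 1681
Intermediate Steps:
Z(O, Y) = (1 + O)*(O + Y) (Z(O, Y) = (O + Y)*(O + 1) = (O + Y)*(1 + O) = (1 + O)*(O + Y))
J(H) = √H
W(b, q) = 2*b
(W(o(J(0), 5 - 1*1), Z(-2, 3)) - 35)² = (2*(-3) - 35)² = (-6 - 35)² = (-41)² = 1681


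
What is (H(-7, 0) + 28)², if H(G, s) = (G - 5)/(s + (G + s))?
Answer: 43264/49 ≈ 882.94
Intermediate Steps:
H(G, s) = (-5 + G)/(G + 2*s)
(H(-7, 0) + 28)² = ((-5 - 7)/(-7 + 2*0) + 28)² = (-12/(-7 + 0) + 28)² = (-12/(-7) + 28)² = (-⅐*(-12) + 28)² = (12/7 + 28)² = (208/7)² = 43264/49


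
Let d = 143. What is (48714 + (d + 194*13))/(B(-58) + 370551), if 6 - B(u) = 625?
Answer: 51379/369932 ≈ 0.13889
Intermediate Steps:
B(u) = -619 (B(u) = 6 - 1*625 = 6 - 625 = -619)
(48714 + (d + 194*13))/(B(-58) + 370551) = (48714 + (143 + 194*13))/(-619 + 370551) = (48714 + (143 + 2522))/369932 = (48714 + 2665)*(1/369932) = 51379*(1/369932) = 51379/369932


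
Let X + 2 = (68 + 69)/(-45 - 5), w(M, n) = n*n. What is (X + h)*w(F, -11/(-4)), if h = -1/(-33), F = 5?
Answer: -85481/2400 ≈ -35.617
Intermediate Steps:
w(M, n) = n**2
h = 1/33 (h = -1*(-1/33) = 1/33 ≈ 0.030303)
X = -237/50 (X = -2 + (68 + 69)/(-45 - 5) = -2 + 137/(-50) = -2 + 137*(-1/50) = -2 - 137/50 = -237/50 ≈ -4.7400)
(X + h)*w(F, -11/(-4)) = (-237/50 + 1/33)*(-11/(-4))**2 = -7771*(-11*(-1/4))**2/1650 = -7771*(11/4)**2/1650 = -7771/1650*121/16 = -85481/2400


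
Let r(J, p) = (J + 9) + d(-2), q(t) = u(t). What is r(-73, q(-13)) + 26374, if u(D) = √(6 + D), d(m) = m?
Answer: 26308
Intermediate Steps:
q(t) = √(6 + t)
r(J, p) = 7 + J (r(J, p) = (J + 9) - 2 = (9 + J) - 2 = 7 + J)
r(-73, q(-13)) + 26374 = (7 - 73) + 26374 = -66 + 26374 = 26308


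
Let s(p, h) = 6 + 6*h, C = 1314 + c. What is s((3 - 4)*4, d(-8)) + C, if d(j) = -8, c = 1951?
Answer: 3223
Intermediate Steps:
C = 3265 (C = 1314 + 1951 = 3265)
s((3 - 4)*4, d(-8)) + C = (6 + 6*(-8)) + 3265 = (6 - 48) + 3265 = -42 + 3265 = 3223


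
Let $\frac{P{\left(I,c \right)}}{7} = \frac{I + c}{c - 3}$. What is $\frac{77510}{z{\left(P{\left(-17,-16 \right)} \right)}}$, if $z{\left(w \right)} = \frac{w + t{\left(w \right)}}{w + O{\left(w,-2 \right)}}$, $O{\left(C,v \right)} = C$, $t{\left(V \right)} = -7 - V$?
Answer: $- \frac{5115660}{19} \approx -2.6925 \cdot 10^{5}$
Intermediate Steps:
$P{\left(I,c \right)} = \frac{7 \left(I + c\right)}{-3 + c}$ ($P{\left(I,c \right)} = 7 \frac{I + c}{c - 3} = 7 \frac{I + c}{-3 + c} = \frac{7 \left(I + c\right)}{-3 + c}$)
$z{\left(w \right)} = - \frac{7}{2 w}$ ($z{\left(w \right)} = \frac{w - \left(7 + w\right)}{w + w} = - \frac{7}{2 w}$)
$\frac{77510}{z{\left(P{\left(-17,-16 \right)} \right)}} = \frac{77510}{\left(- \frac{7}{2}\right) \frac{1}{7 \frac{1}{-3 - 16} \left(-17 - 16\right)}} = \frac{77510}{\left(- \frac{7}{2}\right) \frac{1}{7 \frac{1}{-19} \left(-33\right)}} = \frac{77510}{\left(- \frac{7}{2}\right) \frac{1}{7 \left(- \frac{1}{19}\right) \left(-33\right)}} = \frac{77510}{\left(- \frac{7}{2}\right) \frac{1}{\frac{231}{19}}} = \frac{77510}{\left(- \frac{7}{2}\right) \frac{19}{231}} = \frac{77510}{- \frac{19}{66}} = 77510 \left(- \frac{66}{19}\right) = - \frac{5115660}{19}$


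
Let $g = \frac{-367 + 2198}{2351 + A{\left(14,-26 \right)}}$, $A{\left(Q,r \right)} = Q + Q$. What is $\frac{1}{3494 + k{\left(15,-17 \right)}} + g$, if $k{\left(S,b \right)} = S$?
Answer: $\frac{6427358}{8347911} \approx 0.76994$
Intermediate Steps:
$A{\left(Q,r \right)} = 2 Q$
$g = \frac{1831}{2379}$ ($g = \frac{-367 + 2198}{2351 + 2 \cdot 14} = \frac{1831}{2351 + 28} = \frac{1831}{2379} \approx 0.76965$)
$\frac{1}{3494 + k{\left(15,-17 \right)}} + g = \frac{1}{3494 + 15} + \frac{1831}{2379} = \frac{1}{3509} + \frac{1831}{2379} = \frac{6427358}{8347911}$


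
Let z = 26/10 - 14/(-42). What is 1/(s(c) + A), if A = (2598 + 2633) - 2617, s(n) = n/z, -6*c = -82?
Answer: 44/115221 ≈ 0.00038187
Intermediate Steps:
c = 41/3 (c = -1/6*(-82) = 41/3 ≈ 13.667)
z = 44/15 (z = 26*(1/10) - 14*(-1/42) = 13/5 + 1/3 = 44/15 ≈ 2.9333)
s(n) = 15*n/44 (s(n) = n/(44/15) = n*(15/44) = 15*n/44)
A = 2614 (A = 5231 - 2617 = 2614)
1/(s(c) + A) = 1/((15/44)*(41/3) + 2614) = 1/(205/44 + 2614) = 1/(115221/44) = 44/115221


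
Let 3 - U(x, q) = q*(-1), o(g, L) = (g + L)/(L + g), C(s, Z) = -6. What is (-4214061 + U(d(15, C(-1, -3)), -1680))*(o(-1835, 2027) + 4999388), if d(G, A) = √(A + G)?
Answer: -21076114184082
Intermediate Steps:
o(g, L) = 1 (o(g, L) = (L + g)/(L + g) = 1)
U(x, q) = 3 + q (U(x, q) = 3 - q*(-1) = 3 - (-1)*q = 3 + q)
(-4214061 + U(d(15, C(-1, -3)), -1680))*(o(-1835, 2027) + 4999388) = (-4214061 + (3 - 1680))*(1 + 4999388) = (-4214061 - 1677)*4999389 = -4215738*4999389 = -21076114184082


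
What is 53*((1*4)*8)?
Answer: 1696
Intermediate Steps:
53*((1*4)*8) = 53*(4*8) = 53*32 = 1696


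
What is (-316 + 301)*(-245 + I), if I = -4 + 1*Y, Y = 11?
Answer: 3570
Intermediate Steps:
I = 7 (I = -4 + 1*11 = -4 + 11 = 7)
(-316 + 301)*(-245 + I) = (-316 + 301)*(-245 + 7) = -15*(-238) = 3570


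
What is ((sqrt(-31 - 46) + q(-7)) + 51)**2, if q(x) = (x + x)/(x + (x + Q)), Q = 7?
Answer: (53 + I*sqrt(77))**2 ≈ 2732.0 + 930.15*I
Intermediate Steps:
q(x) = 2*x/(7 + 2*x) (q(x) = (x + x)/(x + (x + 7)) = (2*x)/(x + (7 + x)) = (2*x)/(7 + 2*x) = 2*x/(7 + 2*x))
((sqrt(-31 - 46) + q(-7)) + 51)**2 = ((sqrt(-31 - 46) + 2*(-7)/(7 + 2*(-7))) + 51)**2 = ((sqrt(-77) + 2*(-7)/(7 - 14)) + 51)**2 = ((I*sqrt(77) + 2*(-7)/(-7)) + 51)**2 = ((I*sqrt(77) + 2*(-7)*(-1/7)) + 51)**2 = ((I*sqrt(77) + 2) + 51)**2 = ((2 + I*sqrt(77)) + 51)**2 = (53 + I*sqrt(77))**2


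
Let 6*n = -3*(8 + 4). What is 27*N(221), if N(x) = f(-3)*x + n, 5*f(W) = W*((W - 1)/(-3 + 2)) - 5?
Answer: -102249/5 ≈ -20450.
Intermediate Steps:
n = -6 (n = (-3*(8 + 4))/6 = (-3*12)/6 = (⅙)*(-36) = -6)
f(W) = -1 + W*(1 - W)/5 (f(W) = (W*((W - 1)/(-3 + 2)) - 5)/5 = (W*((-1 + W)/(-1)) - 5)/5 = (W*((-1 + W)*(-1)) - 5)/5 = (W*(1 - W) - 5)/5 = (-5 + W*(1 - W))/5 = -1 + W*(1 - W)/5)
N(x) = -6 - 17*x/5 (N(x) = (-1 - ⅕*(-3)² + (⅕)*(-3))*x - 6 = (-1 - ⅕*9 - ⅗)*x - 6 = (-1 - 9/5 - ⅗)*x - 6 = -17*x/5 - 6 = -6 - 17*x/5)
27*N(221) = 27*(-6 - 17/5*221) = 27*(-6 - 3757/5) = 27*(-3787/5) = -102249/5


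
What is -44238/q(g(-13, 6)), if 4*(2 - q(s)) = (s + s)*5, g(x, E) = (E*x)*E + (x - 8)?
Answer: -88476/2449 ≈ -36.127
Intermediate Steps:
g(x, E) = -8 + x + x*E² (g(x, E) = x*E² + (-8 + x) = -8 + x + x*E²)
q(s) = 2 - 5*s/2 (q(s) = 2 - (s + s)*5/4 = 2 - 2*s*5/4 = 2 - 5*s/2)
-44238/q(g(-13, 6)) = -44238/(2 - 5*(-8 - 13 - 13*6²)/2) = -44238/(2 - 5*(-8 - 13 - 13*36)/2) = -44238/(2 - 5*(-8 - 13 - 468)/2) = -44238/(2 - 5/2*(-489)) = -44238/(2 + 2445/2) = -44238/2449/2 = -44238*2/2449 = -88476/2449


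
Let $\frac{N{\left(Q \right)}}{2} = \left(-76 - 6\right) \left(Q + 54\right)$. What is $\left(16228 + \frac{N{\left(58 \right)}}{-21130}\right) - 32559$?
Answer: $- \frac{172527831}{10565} \approx -16330.0$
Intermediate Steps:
$N{\left(Q \right)} = -8856 - 164 Q$ ($N{\left(Q \right)} = 2 \left(-76 - 6\right) \left(Q + 54\right) = 2 \left(- 82 \left(54 + Q\right)\right) = 2 \left(-4428 - 82 Q\right) = -8856 - 164 Q$)
$\left(16228 + \frac{N{\left(58 \right)}}{-21130}\right) - 32559 = \left(16228 + \frac{-8856 - 9512}{-21130}\right) - 32559 = \left(16228 + \left(-8856 - 9512\right) \left(- \frac{1}{21130}\right)\right) - 32559 = \left(16228 - - \frac{9184}{10565}\right) - 32559 = \left(16228 + \frac{9184}{10565}\right) - 32559 = \frac{171458004}{10565} - 32559 = - \frac{172527831}{10565}$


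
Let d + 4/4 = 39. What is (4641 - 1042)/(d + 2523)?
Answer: 3599/2561 ≈ 1.4053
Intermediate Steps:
d = 38 (d = -1 + 39 = 38)
(4641 - 1042)/(d + 2523) = (4641 - 1042)/(38 + 2523) = 3599/2561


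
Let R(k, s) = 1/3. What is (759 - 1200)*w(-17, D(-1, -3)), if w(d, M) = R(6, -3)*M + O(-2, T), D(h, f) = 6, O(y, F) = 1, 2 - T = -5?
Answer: -1323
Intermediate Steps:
T = 7 (T = 2 - 1*(-5) = 2 + 5 = 7)
R(k, s) = ⅓
w(d, M) = 1 + M/3 (w(d, M) = M/3 + 1 = 1 + M/3)
(759 - 1200)*w(-17, D(-1, -3)) = (759 - 1200)*(1 + (⅓)*6) = -441*(1 + 2) = -441*3 = -1323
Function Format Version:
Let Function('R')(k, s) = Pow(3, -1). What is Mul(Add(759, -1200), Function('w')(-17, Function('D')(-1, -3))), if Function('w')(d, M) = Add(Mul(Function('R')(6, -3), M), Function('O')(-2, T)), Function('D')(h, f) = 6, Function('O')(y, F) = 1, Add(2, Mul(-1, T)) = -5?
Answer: -1323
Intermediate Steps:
T = 7 (T = Add(2, Mul(-1, -5)) = Add(2, 5) = 7)
Function('R')(k, s) = Rational(1, 3)
Function('w')(d, M) = Add(1, Mul(Rational(1, 3), M)) (Function('w')(d, M) = Add(Mul(Rational(1, 3), M), 1) = Add(1, Mul(Rational(1, 3), M)))
Mul(Add(759, -1200), Function('w')(-17, Function('D')(-1, -3))) = Mul(Add(759, -1200), Add(1, Mul(Rational(1, 3), 6))) = Mul(-441, Add(1, 2)) = Mul(-441, 3) = -1323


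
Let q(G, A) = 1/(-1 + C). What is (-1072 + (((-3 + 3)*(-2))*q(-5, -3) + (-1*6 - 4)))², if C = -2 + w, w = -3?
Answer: 1170724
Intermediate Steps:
C = -5 (C = -2 - 3 = -5)
q(G, A) = -⅙ (q(G, A) = 1/(-1 - 5) = 1/(-6) = -⅙)
(-1072 + (((-3 + 3)*(-2))*q(-5, -3) + (-1*6 - 4)))² = (-1072 + (((-3 + 3)*(-2))*(-⅙) + (-1*6 - 4)))² = (-1072 + ((0*(-2))*(-⅙) + (-6 - 4)))² = (-1072 + (0*(-⅙) - 10))² = (-1072 + (0 - 10))² = (-1072 - 10)² = (-1082)² = 1170724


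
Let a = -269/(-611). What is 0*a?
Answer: 0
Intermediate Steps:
a = 269/611 (a = -269*(-1/611) = 269/611 ≈ 0.44026)
0*a = 0*(269/611) = 0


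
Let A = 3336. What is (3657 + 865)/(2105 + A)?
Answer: 4522/5441 ≈ 0.83110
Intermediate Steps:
(3657 + 865)/(2105 + A) = (3657 + 865)/(2105 + 3336) = 4522/5441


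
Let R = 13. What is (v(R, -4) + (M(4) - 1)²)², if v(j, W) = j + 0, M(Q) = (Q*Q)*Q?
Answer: 15856324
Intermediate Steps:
M(Q) = Q³ (M(Q) = Q²*Q = Q³)
v(j, W) = j
(v(R, -4) + (M(4) - 1)²)² = (13 + (4³ - 1)²)² = (13 + (64 - 1)²)² = (13 + 63²)² = (13 + 3969)² = 3982² = 15856324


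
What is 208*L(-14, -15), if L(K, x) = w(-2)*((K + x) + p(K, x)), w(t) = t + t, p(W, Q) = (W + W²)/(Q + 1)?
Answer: 34944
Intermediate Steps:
p(W, Q) = (W + W²)/(1 + Q)
w(t) = 2*t
L(K, x) = -4*K - 4*x - 4*K*(1 + K)/(1 + x) (L(K, x) = (2*(-2))*((K + x) + K*(1 + K)/(1 + x)) = -4*(K + x + K*(1 + K)/(1 + x)) = -4*K - 4*x - 4*K*(1 + K)/(1 + x))
208*L(-14, -15) = 208*(4*((1 - 15)*(-1*(-14) - 1*(-15)) - 1*(-14)*(1 - 14))/(1 - 15)) = 208*(4*(-14*(14 + 15) - 1*(-14)*(-13))/(-14)) = 208*(4*(-1/14)*(-14*29 - 182)) = 208*(4*(-1/14)*(-406 - 182)) = 208*(4*(-1/14)*(-588)) = 208*168 = 34944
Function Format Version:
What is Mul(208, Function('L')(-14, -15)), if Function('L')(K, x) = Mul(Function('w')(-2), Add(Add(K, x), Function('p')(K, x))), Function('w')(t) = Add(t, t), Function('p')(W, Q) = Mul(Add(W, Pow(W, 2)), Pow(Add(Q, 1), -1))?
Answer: 34944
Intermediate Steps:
Function('p')(W, Q) = Mul(Pow(Add(1, Q), -1), Add(W, Pow(W, 2))) (Function('p')(W, Q) = Mul(Add(W, Pow(W, 2)), Pow(Add(1, Q), -1)) = Mul(Pow(Add(1, Q), -1), Add(W, Pow(W, 2))))
Function('w')(t) = Mul(2, t)
Function('L')(K, x) = Add(Mul(-4, K), Mul(-4, x), Mul(-4, K, Pow(Add(1, x), -1), Add(1, K))) (Function('L')(K, x) = Mul(Mul(2, -2), Add(Add(K, x), Mul(K, Pow(Add(1, x), -1), Add(1, K)))) = Mul(-4, Add(K, x, Mul(K, Pow(Add(1, x), -1), Add(1, K)))) = Add(Mul(-4, K), Mul(-4, x), Mul(-4, K, Pow(Add(1, x), -1), Add(1, K))))
Mul(208, Function('L')(-14, -15)) = Mul(208, Mul(4, Pow(Add(1, -15), -1), Add(Mul(Add(1, -15), Add(Mul(-1, -14), Mul(-1, -15))), Mul(-1, -14, Add(1, -14))))) = Mul(208, Mul(4, Pow(-14, -1), Add(Mul(-14, Add(14, 15)), Mul(-1, -14, -13)))) = Mul(208, Mul(4, Rational(-1, 14), Add(Mul(-14, 29), -182))) = Mul(208, Mul(4, Rational(-1, 14), Add(-406, -182))) = Mul(208, Mul(4, Rational(-1, 14), -588)) = Mul(208, 168) = 34944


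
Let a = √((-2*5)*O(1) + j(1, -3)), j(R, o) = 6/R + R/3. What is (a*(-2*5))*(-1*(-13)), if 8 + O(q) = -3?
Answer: -130*√1047/3 ≈ -1402.2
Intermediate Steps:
O(q) = -11 (O(q) = -8 - 3 = -11)
j(R, o) = 6/R + R/3 (j(R, o) = 6/R + R*(⅓) = 6/R + R/3)
a = √1047/3 (a = √(-2*5*(-11) + (6/1 + (⅓)*1)) = √(-10*(-11) + (6*1 + ⅓)) = √(110 + (6 + ⅓)) = √(110 + 19/3) = √(349/3) = √1047/3 ≈ 10.786)
(a*(-2*5))*(-1*(-13)) = ((√1047/3)*(-2*5))*(-1*(-13)) = ((√1047/3)*(-10))*13 = -10*√1047/3*13 = -130*√1047/3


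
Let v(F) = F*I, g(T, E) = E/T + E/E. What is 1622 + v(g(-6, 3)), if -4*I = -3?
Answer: 12979/8 ≈ 1622.4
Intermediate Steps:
I = 3/4 (I = -1/4*(-3) = 3/4 ≈ 0.75000)
g(T, E) = 1 + E/T (g(T, E) = E/T + 1 = 1 + E/T)
v(F) = 3*F/4 (v(F) = F*(3/4) = 3*F/4)
1622 + v(g(-6, 3)) = 1622 + 3*((3 - 6)/(-6))/4 = 1622 + 3*(-1/6*(-3))/4 = 1622 + (3/4)*(1/2) = 1622 + 3/8 = 12979/8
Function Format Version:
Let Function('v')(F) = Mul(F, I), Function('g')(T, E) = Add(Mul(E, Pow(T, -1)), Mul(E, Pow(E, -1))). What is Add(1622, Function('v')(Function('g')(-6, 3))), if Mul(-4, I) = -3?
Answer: Rational(12979, 8) ≈ 1622.4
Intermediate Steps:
I = Rational(3, 4) (I = Mul(Rational(-1, 4), -3) = Rational(3, 4) ≈ 0.75000)
Function('g')(T, E) = Add(1, Mul(E, Pow(T, -1))) (Function('g')(T, E) = Add(Mul(E, Pow(T, -1)), 1) = Add(1, Mul(E, Pow(T, -1))))
Function('v')(F) = Mul(Rational(3, 4), F) (Function('v')(F) = Mul(F, Rational(3, 4)) = Mul(Rational(3, 4), F))
Add(1622, Function('v')(Function('g')(-6, 3))) = Add(1622, Mul(Rational(3, 4), Mul(Pow(-6, -1), Add(3, -6)))) = Add(1622, Mul(Rational(3, 4), Mul(Rational(-1, 6), -3))) = Add(1622, Mul(Rational(3, 4), Rational(1, 2))) = Add(1622, Rational(3, 8)) = Rational(12979, 8)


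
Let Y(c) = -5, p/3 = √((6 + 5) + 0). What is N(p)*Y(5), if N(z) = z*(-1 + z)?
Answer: -495 + 15*√11 ≈ -445.25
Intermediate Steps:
p = 3*√11 (p = 3*√((6 + 5) + 0) = 3*√(11 + 0) = 3*√11 ≈ 9.9499)
N(p)*Y(5) = ((3*√11)*(-1 + 3*√11))*(-5) = (3*√11*(-1 + 3*√11))*(-5) = -15*√11*(-1 + 3*√11)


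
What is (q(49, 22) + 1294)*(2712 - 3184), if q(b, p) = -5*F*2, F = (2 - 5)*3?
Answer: -653248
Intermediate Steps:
F = -9 (F = -3*3 = -9)
q(b, p) = 90 (q(b, p) = -5*(-9)*2 = 45*2 = 90)
(q(49, 22) + 1294)*(2712 - 3184) = (90 + 1294)*(2712 - 3184) = 1384*(-472) = -653248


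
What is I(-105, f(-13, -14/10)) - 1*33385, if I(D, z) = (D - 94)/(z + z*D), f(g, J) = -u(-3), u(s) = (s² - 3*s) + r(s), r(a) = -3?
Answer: -52080799/1560 ≈ -33385.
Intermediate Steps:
u(s) = -3 + s² - 3*s (u(s) = (s² - 3*s) - 3 = -3 + s² - 3*s)
f(g, J) = -15 (f(g, J) = -(-3 + (-3)² - 3*(-3)) = -(-3 + 9 + 9) = -1*15 = -15)
I(D, z) = (-94 + D)/(z + D*z)
I(-105, f(-13, -14/10)) - 1*33385 = (-94 - 105)/((-15)*(1 - 105)) - 1*33385 = -1/15*(-199)/(-104) - 33385 = -1/15*(-1/104)*(-199) - 33385 = -199/1560 - 33385 = -52080799/1560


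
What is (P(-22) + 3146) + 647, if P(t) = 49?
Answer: 3842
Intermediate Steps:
(P(-22) + 3146) + 647 = (49 + 3146) + 647 = 3195 + 647 = 3842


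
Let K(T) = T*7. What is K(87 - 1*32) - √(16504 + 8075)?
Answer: 385 - 3*√2731 ≈ 228.22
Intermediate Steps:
K(T) = 7*T
K(87 - 1*32) - √(16504 + 8075) = 7*(87 - 1*32) - √(16504 + 8075) = 7*(87 - 32) - √24579 = 7*55 - 3*√2731 = 385 - 3*√2731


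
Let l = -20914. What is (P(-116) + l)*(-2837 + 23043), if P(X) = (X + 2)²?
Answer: -159991108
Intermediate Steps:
P(X) = (2 + X)²
(P(-116) + l)*(-2837 + 23043) = ((2 - 116)² - 20914)*(-2837 + 23043) = ((-114)² - 20914)*20206 = (12996 - 20914)*20206 = -7918*20206 = -159991108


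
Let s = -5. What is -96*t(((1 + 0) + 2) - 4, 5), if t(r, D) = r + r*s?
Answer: -384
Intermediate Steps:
t(r, D) = -4*r (t(r, D) = r + r*(-5) = r - 5*r = -4*r)
-96*t(((1 + 0) + 2) - 4, 5) = -(-384)*(((1 + 0) + 2) - 4) = -(-384)*((1 + 2) - 4) = -(-384)*(3 - 4) = -(-384)*(-1) = -96*4 = -384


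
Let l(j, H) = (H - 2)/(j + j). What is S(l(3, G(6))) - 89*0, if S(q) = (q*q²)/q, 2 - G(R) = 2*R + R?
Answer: 9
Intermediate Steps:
G(R) = 2 - 3*R (G(R) = 2 - (2*R + R) = 2 - 3*R)
l(j, H) = (-2 + H)/(2*j) (l(j, H) = (-2 + H)/((2*j)) = (-2 + H)*(1/(2*j)) = (-2 + H)/(2*j))
S(q) = q² (S(q) = q³/q = q²)
S(l(3, G(6))) - 89*0 = ((½)*(-2 + (2 - 3*6))/3)² - 89*0 = ((½)*(⅓)*(-2 + (2 - 18)))² + 0 = ((½)*(⅓)*(-2 - 16))² + 0 = ((½)*(⅓)*(-18))² + 0 = (-3)² + 0 = 9 + 0 = 9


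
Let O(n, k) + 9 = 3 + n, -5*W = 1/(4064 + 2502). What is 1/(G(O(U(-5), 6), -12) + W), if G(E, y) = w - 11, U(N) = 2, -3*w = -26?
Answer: -98490/229813 ≈ -0.42857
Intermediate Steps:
w = 26/3 (w = -1/3*(-26) = 26/3 ≈ 8.6667)
W = -1/32830 (W = -1/(5*(4064 + 2502)) = -1/5/6566 = -1/5*1/6566 = -1/32830 ≈ -3.0460e-5)
O(n, k) = -6 + n (O(n, k) = -9 + (3 + n) = -6 + n)
G(E, y) = -7/3 (G(E, y) = 26/3 - 11 = -7/3)
1/(G(O(U(-5), 6), -12) + W) = 1/(-7/3 - 1/32830) = 1/(-229813/98490) = -98490/229813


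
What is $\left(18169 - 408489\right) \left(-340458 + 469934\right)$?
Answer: $-50537072320$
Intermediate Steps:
$\left(18169 - 408489\right) \left(-340458 + 469934\right) = \left(-390320\right) 129476 = -50537072320$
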